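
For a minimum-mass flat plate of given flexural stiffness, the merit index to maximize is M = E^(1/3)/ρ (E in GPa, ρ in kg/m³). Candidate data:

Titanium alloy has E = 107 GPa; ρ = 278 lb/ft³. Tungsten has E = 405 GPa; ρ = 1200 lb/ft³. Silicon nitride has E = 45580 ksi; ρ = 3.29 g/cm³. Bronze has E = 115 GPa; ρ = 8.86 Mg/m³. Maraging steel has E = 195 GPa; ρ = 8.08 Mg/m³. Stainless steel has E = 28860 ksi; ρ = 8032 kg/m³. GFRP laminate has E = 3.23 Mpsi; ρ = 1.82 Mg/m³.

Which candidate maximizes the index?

Convert each candidate to consistent units, then evaluate M:
  titanium alloy: E = 107.0 GPa, ρ = 4453 kg/m³
  tungsten: E = 405.0 GPa, ρ = 19220 kg/m³
  silicon nitride: E = 314.3 GPa, ρ = 3290 kg/m³
  bronze: E = 115.0 GPa, ρ = 8860 kg/m³
  maraging steel: E = 195.0 GPa, ρ = 8080 kg/m³
  stainless steel: E = 199.0 GPa, ρ = 8032 kg/m³
  GFRP laminate: E = 22.27 GPa, ρ = 1820 kg/m³
  silicon nitride: M = 2.07×10⁻³
  GFRP laminate: M = 1.55×10⁻³
  titanium alloy: M = 1.07×10⁻³
  stainless steel: M = 0.727×10⁻³
  maraging steel: M = 0.718×10⁻³
  bronze: M = 0.549×10⁻³
  tungsten: M = 0.385×10⁻³
The maximum is for silicon nitride.

silicon nitride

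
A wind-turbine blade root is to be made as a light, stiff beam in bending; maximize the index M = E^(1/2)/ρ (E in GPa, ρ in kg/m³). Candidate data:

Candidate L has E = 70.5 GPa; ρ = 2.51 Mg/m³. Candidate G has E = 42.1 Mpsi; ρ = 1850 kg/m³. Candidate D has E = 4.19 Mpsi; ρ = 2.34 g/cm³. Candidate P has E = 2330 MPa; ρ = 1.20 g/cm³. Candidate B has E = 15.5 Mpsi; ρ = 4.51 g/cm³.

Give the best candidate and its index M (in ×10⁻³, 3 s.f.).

candidate G, M = 9.21×10⁻³

Convert each candidate to consistent units, then evaluate M:
  candidate L: E = 70.50 GPa, ρ = 2510 kg/m³
  candidate G: E = 290.3 GPa, ρ = 1850 kg/m³
  candidate D: E = 28.89 GPa, ρ = 2340 kg/m³
  candidate P: E = 2.330 GPa, ρ = 1200 kg/m³
  candidate B: E = 106.9 GPa, ρ = 4510 kg/m³
  candidate G: M = 9.21×10⁻³
  candidate L: M = 3.35×10⁻³
  candidate D: M = 2.30×10⁻³
  candidate B: M = 2.29×10⁻³
  candidate P: M = 1.27×10⁻³
Candidate G has the largest M.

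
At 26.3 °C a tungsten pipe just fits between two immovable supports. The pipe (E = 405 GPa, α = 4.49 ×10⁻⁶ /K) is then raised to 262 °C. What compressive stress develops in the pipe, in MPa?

429 MPa

ΔT = 235.7 K. Constrained thermal stress σ = E·α·ΔT = 405.0×10³ MPa × 4.49×10⁻⁶ × 235.7 = 429 MPa (compressive).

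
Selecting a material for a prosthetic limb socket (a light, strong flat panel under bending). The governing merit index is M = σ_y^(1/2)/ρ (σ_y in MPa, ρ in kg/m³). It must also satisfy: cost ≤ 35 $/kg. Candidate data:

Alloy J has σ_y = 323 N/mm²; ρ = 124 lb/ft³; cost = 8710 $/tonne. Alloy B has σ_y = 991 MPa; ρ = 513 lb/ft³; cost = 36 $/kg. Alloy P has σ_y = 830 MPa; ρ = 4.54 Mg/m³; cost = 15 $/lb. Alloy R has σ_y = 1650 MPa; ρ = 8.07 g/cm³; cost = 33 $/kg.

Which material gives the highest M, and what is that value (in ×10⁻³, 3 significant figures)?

alloy J, M = 9.05×10⁻³

Screen on constraints: cost ≤ 35 $/kg. Survivors: alloy J, alloy P, alloy R.
Putting every candidate on a common basis:
  alloy J: σ_y = 323.0 MPa, ρ = 1986 kg/m³
  alloy P: σ_y = 830.0 MPa, ρ = 4540 kg/m³
  alloy R: σ_y = 1650 MPa, ρ = 8070 kg/m³
  alloy J: M = 9.05×10⁻³
  alloy P: M = 6.35×10⁻³
  alloy R: M = 5.03×10⁻³
The maximum is for alloy J.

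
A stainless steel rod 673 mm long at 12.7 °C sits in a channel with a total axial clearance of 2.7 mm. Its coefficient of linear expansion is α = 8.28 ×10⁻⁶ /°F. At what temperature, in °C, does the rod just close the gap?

α = 8.28×10⁻⁶/°F × 9/5 = 14.9×10⁻⁶/K.
α·L₀·ΔT = 2.7 mm ⇒ ΔT = 2.7 / (14.9×10⁻⁶ × 673.0) = 269.2 K.
T = 12.7 + 269.2 = 281.9 °C.

282 °C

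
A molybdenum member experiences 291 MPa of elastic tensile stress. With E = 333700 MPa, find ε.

8.72×10⁻⁴

E = 333700 MPa = 333.7 GPa = 333700 MPa.
ε = σ/E = 291 / 333700 = 8.72×10⁻⁴.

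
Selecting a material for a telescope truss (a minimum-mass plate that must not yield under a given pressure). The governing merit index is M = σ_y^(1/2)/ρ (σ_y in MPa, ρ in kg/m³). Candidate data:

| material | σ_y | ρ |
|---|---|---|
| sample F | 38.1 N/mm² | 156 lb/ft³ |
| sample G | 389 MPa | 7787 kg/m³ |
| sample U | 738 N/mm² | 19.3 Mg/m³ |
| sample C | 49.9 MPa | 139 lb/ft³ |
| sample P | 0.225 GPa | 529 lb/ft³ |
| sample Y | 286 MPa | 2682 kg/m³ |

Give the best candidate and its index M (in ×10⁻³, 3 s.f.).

sample Y, M = 6.31×10⁻³

Normalizing units and computing the index:
  sample F: σ_y = 38.10 MPa, ρ = 2499 kg/m³
  sample G: σ_y = 389.0 MPa, ρ = 7787 kg/m³
  sample U: σ_y = 738.0 MPa, ρ = 19300 kg/m³
  sample C: σ_y = 49.90 MPa, ρ = 2227 kg/m³
  sample P: σ_y = 225.0 MPa, ρ = 8474 kg/m³
  sample Y: σ_y = 286.0 MPa, ρ = 2682 kg/m³
  sample Y: M = 6.31×10⁻³
  sample C: M = 3.17×10⁻³
  sample G: M = 2.53×10⁻³
  sample F: M = 2.47×10⁻³
  sample P: M = 1.77×10⁻³
  sample U: M = 1.41×10⁻³
Sample Y has the largest M.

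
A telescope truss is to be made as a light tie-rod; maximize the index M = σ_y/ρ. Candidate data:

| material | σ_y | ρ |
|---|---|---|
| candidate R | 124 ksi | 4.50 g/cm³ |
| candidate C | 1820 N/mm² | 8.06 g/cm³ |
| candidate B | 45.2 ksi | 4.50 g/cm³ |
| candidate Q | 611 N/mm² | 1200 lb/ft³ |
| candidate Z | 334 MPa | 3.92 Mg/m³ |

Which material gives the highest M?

candidate C

Convert each candidate to consistent units, then evaluate M:
  candidate R: σ_y = 855.0 MPa, ρ = 4500 kg/m³
  candidate C: σ_y = 1820 MPa, ρ = 8060 kg/m³
  candidate B: σ_y = 311.6 MPa, ρ = 4500 kg/m³
  candidate Q: σ_y = 611.0 MPa, ρ = 19220 kg/m³
  candidate Z: σ_y = 334.0 MPa, ρ = 3920 kg/m³
  candidate C: M = 226 kN·m/kg
  candidate R: M = 190 kN·m/kg
  candidate Z: M = 85.2 kN·m/kg
  candidate B: M = 69.3 kN·m/kg
  candidate Q: M = 31.8 kN·m/kg
Candidate C has the largest M.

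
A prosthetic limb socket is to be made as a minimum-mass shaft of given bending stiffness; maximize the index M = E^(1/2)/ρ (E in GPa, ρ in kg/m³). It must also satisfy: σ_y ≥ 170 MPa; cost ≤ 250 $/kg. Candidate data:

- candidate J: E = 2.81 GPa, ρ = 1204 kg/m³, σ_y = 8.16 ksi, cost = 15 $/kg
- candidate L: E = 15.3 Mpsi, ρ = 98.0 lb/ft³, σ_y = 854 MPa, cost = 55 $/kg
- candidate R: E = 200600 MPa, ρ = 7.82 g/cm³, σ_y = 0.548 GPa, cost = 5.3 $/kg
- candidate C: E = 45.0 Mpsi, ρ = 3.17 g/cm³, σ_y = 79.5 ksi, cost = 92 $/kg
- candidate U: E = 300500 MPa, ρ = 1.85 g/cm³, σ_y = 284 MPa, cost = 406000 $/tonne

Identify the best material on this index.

candidate L

Screen on constraints: σ_y ≥ 170 MPa; cost ≤ 250 $/kg. Survivors: candidate L, candidate R, candidate C.
Putting every candidate on a common basis:
  candidate L: E = 105.5 GPa, ρ = 1570 kg/m³
  candidate R: E = 200.6 GPa, ρ = 7820 kg/m³
  candidate C: E = 310.3 GPa, ρ = 3170 kg/m³
  candidate L: M = 6.54×10⁻³
  candidate C: M = 5.56×10⁻³
  candidate R: M = 1.81×10⁻³
Candidate L has the largest M.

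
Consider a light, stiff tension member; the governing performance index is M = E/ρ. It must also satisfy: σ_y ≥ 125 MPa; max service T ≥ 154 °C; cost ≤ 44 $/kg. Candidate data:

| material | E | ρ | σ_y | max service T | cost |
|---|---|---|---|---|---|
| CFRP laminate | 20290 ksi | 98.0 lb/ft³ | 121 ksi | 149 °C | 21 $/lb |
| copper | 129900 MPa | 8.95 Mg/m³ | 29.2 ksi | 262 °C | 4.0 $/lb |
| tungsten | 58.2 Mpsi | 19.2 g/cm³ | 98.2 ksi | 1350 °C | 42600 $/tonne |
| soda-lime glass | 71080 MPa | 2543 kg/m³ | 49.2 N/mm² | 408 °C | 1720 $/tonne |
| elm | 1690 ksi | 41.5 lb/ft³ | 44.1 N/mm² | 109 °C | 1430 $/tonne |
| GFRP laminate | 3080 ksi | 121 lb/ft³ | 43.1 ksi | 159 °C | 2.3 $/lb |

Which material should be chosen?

tungsten

Screen on constraints: σ_y ≥ 125 MPa; max service T ≥ 154 °C; cost ≤ 44 $/kg. Survivors: copper, tungsten, GFRP laminate.
Convert each candidate to consistent units, then evaluate M:
  copper: E = 129.9 GPa, ρ = 8950 kg/m³
  tungsten: E = 401.3 GPa, ρ = 19200 kg/m³
  GFRP laminate: E = 21.24 GPa, ρ = 1938 kg/m³
  tungsten: M = 20.9 MN·m/kg
  copper: M = 14.5 MN·m/kg
  GFRP laminate: M = 11.0 MN·m/kg
Highest index: tungsten.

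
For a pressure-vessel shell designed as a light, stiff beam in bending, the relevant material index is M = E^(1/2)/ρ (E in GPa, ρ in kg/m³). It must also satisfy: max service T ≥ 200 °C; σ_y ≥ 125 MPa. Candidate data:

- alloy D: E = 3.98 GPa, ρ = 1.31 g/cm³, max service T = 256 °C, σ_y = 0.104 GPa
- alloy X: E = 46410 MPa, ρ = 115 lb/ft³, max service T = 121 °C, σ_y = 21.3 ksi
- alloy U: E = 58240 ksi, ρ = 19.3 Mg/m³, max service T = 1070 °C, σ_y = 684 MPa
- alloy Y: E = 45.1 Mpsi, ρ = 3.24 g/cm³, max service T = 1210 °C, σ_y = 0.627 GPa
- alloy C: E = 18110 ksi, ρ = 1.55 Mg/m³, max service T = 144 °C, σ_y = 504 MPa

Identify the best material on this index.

Screen on constraints: max service T ≥ 200 °C; σ_y ≥ 125 MPa. Survivors: alloy U, alloy Y.
Convert each candidate to consistent units, then evaluate M:
  alloy U: E = 401.6 GPa, ρ = 19300 kg/m³
  alloy Y: E = 311.0 GPa, ρ = 3240 kg/m³
  alloy Y: M = 5.44×10⁻³
  alloy U: M = 1.04×10⁻³
Highest index: alloy Y.

alloy Y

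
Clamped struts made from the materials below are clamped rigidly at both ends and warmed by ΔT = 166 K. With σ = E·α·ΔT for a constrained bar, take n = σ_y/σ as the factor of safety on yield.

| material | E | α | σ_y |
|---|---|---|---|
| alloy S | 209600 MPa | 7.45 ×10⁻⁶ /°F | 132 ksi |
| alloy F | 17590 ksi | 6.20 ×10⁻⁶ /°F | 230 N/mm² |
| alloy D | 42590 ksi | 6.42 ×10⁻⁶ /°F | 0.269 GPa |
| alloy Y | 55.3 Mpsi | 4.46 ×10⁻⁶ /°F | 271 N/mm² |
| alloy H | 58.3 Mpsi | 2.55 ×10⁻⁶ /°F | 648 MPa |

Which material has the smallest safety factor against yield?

alloy D

Converting E to GPa, α to ×10⁻⁶/K, σ_y to MPa, then σ and n for each:
  alloy S: E = 209.6, α = 13.4, σ_y = 910.1 → σ = 467 MPa, n = 1.95
  alloy F: E = 121.3, α = 11.2, σ_y = 230.0 → σ = 225 MPa, n = 1.02
  alloy D: E = 293.6, α = 11.6, σ_y = 269.0 → σ = 563 MPa, n = 0.478
  alloy Y: E = 381.3, α = 8.03, σ_y = 271.0 → σ = 508 MPa, n = 0.533
  alloy H: E = 402.0, α = 4.59, σ_y = 648.0 → σ = 306 MPa, n = 2.12
The minimum is alloy D at n = 0.478.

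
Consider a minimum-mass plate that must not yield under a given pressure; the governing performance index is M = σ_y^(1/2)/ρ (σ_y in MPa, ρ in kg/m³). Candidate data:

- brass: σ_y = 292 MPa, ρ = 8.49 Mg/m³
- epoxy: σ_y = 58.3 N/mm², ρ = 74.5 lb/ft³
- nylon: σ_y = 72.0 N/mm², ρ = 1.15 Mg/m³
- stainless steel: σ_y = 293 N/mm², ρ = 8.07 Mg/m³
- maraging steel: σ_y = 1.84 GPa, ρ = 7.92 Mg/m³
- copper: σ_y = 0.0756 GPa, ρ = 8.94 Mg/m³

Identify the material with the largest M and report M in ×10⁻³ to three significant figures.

nylon, M = 7.38×10⁻³

After converting to SI:
  brass: σ_y = 292.0 MPa, ρ = 8490 kg/m³
  epoxy: σ_y = 58.30 MPa, ρ = 1193 kg/m³
  nylon: σ_y = 72.00 MPa, ρ = 1150 kg/m³
  stainless steel: σ_y = 293.0 MPa, ρ = 8070 kg/m³
  maraging steel: σ_y = 1840 MPa, ρ = 7920 kg/m³
  copper: σ_y = 75.60 MPa, ρ = 8940 kg/m³
  nylon: M = 7.38×10⁻³
  epoxy: M = 6.40×10⁻³
  maraging steel: M = 5.42×10⁻³
  stainless steel: M = 2.12×10⁻³
  brass: M = 2.01×10⁻³
  copper: M = 0.973×10⁻³
Nylon ranks first.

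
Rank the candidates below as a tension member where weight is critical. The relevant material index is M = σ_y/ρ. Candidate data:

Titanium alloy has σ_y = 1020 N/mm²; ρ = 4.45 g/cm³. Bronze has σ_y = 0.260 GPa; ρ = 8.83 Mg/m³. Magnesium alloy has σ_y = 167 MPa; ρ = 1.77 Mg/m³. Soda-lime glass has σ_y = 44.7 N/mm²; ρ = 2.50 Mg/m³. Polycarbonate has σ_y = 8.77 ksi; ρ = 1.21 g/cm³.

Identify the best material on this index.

Putting every candidate on a common basis:
  titanium alloy: σ_y = 1020 MPa, ρ = 4450 kg/m³
  bronze: σ_y = 260.0 MPa, ρ = 8830 kg/m³
  magnesium alloy: σ_y = 167.0 MPa, ρ = 1770 kg/m³
  soda-lime glass: σ_y = 44.70 MPa, ρ = 2500 kg/m³
  polycarbonate: σ_y = 60.47 MPa, ρ = 1210 kg/m³
  titanium alloy: M = 229 kN·m/kg
  magnesium alloy: M = 94.4 kN·m/kg
  polycarbonate: M = 50.0 kN·m/kg
  bronze: M = 29.4 kN·m/kg
  soda-lime glass: M = 17.9 kN·m/kg
Titanium alloy has the largest M.

titanium alloy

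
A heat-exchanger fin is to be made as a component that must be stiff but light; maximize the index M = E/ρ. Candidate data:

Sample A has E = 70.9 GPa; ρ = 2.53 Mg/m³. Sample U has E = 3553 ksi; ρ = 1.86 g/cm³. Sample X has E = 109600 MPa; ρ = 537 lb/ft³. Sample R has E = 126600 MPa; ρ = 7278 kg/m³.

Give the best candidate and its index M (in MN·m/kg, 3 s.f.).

Normalizing units and computing the index:
  sample A: E = 70.90 GPa, ρ = 2530 kg/m³
  sample U: E = 24.50 GPa, ρ = 1860 kg/m³
  sample X: E = 109.6 GPa, ρ = 8602 kg/m³
  sample R: E = 126.6 GPa, ρ = 7278 kg/m³
  sample A: M = 28.0 MN·m/kg
  sample R: M = 17.4 MN·m/kg
  sample U: M = 13.2 MN·m/kg
  sample X: M = 12.7 MN·m/kg
Sample A has the largest M.

sample A, M = 28.0 MN·m/kg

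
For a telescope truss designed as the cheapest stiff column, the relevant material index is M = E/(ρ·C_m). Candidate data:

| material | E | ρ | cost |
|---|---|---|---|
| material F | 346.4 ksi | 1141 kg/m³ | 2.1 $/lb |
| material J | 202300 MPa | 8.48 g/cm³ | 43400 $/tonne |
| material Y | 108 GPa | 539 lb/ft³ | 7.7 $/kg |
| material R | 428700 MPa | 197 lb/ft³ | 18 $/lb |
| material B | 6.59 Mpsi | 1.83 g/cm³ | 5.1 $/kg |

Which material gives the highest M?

material B

Convert each candidate to consistent units, then evaluate M:
  material F: E = 2.388 GPa, ρ = 1141 kg/m³, cost = 4.630 $/kg
  material J: E = 202.3 GPa, ρ = 8480 kg/m³, cost = 43.40 $/kg
  material Y: E = 108.0 GPa, ρ = 8634 kg/m³, cost = 7.700 $/kg
  material R: E = 428.7 GPa, ρ = 3156 kg/m³, cost = 39.68 $/kg
  material B: E = 45.44 GPa, ρ = 1830 kg/m³, cost = 5.100 $/kg
  material B: M = 4.87 MN·m per $
  material R: M = 3.42 MN·m per $
  material Y: M = 1.62 MN·m per $
  material J: M = 0.550 MN·m per $
  material F: M = 0.452 MN·m per $
Highest index: material B.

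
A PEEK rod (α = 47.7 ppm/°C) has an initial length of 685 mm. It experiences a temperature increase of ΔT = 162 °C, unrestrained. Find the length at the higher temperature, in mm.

ΔL = α·L₀·ΔT = 47.7×10⁻⁶ × 685 mm × 162.0 K = 5.29 mm.
L = L₀ + ΔL = 685 + 5.29 = 690.29 mm.

690.29 mm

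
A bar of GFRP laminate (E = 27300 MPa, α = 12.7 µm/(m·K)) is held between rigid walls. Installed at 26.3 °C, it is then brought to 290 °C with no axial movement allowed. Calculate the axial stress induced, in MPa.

E = 27300 MPa = 27.30 GPa.
ΔT = 263.7 K. Constrained thermal stress σ = E·α·ΔT = 27.30×10³ MPa × 12.7×10⁻⁶ × 263.7 = 91.4 MPa (compressive).

91.4 MPa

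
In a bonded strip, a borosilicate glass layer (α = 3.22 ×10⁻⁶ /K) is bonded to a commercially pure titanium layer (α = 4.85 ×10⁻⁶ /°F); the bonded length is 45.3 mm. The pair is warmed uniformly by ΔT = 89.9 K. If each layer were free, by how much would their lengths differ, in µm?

22.4 µm

commercially pure titanium: α = 4.85×10⁻⁶/°F × 9/5 = 8.73×10⁻⁶/K.
Δα = |3.22 − 8.73|×10⁻⁶/K = 5.51×10⁻⁶/K.
ΔL_mismatch = Δα·L·ΔT = 5.51×10⁻⁶ × 45.3 mm × 89.9 K = 22.4 µm.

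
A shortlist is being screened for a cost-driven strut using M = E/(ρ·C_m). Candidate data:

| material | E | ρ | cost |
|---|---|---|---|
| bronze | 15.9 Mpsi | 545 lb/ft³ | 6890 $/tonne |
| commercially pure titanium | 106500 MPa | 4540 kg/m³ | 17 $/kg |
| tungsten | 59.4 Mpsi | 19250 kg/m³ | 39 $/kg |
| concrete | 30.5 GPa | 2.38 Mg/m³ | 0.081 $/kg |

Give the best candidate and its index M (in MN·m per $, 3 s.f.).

After converting to SI:
  bronze: E = 109.6 GPa, ρ = 8730 kg/m³, cost = 6.890 $/kg
  commercially pure titanium: E = 106.5 GPa, ρ = 4540 kg/m³, cost = 17.00 $/kg
  tungsten: E = 409.5 GPa, ρ = 19250 kg/m³, cost = 39.00 $/kg
  concrete: E = 30.50 GPa, ρ = 2380 kg/m³, cost = 0.08100 $/kg
  concrete: M = 158 MN·m per $
  bronze: M = 1.82 MN·m per $
  commercially pure titanium: M = 1.38 MN·m per $
  tungsten: M = 0.546 MN·m per $
Concrete ranks first.

concrete, M = 158 MN·m per $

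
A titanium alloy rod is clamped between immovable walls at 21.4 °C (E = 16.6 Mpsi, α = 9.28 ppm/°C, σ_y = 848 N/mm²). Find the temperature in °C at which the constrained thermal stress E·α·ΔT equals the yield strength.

E = 16.6 Mpsi = 114.5 GPa.
σ_y = 848 N/mm² = 848.0 MPa.
E·α·ΔT = 848.0 MPa ⇒ ΔT = 848.0 / (114.5×10³ × 9.28×10⁻⁶) = 798.4 K.
T = 21.4 + 798.4 = 819.8 °C.

820 °C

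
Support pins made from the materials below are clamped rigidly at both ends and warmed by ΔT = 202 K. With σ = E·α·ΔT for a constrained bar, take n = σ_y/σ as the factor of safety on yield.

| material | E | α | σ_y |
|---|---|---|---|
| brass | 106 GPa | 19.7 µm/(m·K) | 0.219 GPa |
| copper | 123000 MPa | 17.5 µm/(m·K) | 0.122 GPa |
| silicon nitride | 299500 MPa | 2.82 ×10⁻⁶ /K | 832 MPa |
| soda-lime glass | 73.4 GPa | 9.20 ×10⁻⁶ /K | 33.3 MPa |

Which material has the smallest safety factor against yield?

soda-lime glass

With everything in SI (GPa, ×10⁻⁶/K, MPa):
  brass: E = 106.0, α = 19.7, σ_y = 219.0 → σ = 422 MPa, n = 0.519
  copper: E = 123.0, α = 17.5, σ_y = 122.0 → σ = 435 MPa, n = 0.281
  silicon nitride: E = 299.5, α = 2.82, σ_y = 832.0 → σ = 171 MPa, n = 4.88
  soda-lime glass: E = 73.40, α = 9.20, σ_y = 33.30 → σ = 136 MPa, n = 0.244
Smallest n: soda-lime glass with n = 0.244.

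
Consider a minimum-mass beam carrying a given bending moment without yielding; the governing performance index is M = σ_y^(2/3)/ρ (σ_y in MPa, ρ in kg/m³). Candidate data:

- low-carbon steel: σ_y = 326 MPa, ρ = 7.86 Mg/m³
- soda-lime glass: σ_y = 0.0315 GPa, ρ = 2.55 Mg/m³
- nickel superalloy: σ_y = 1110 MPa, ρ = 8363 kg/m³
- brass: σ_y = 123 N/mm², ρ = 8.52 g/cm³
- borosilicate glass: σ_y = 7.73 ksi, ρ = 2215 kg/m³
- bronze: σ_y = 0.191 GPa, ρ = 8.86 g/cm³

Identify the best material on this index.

nickel superalloy

Putting every candidate on a common basis:
  low-carbon steel: σ_y = 326.0 MPa, ρ = 7860 kg/m³
  soda-lime glass: σ_y = 31.50 MPa, ρ = 2550 kg/m³
  nickel superalloy: σ_y = 1110 MPa, ρ = 8363 kg/m³
  brass: σ_y = 123.0 MPa, ρ = 8520 kg/m³
  borosilicate glass: σ_y = 53.30 MPa, ρ = 2215 kg/m³
  bronze: σ_y = 191.0 MPa, ρ = 8860 kg/m³
  nickel superalloy: M = 12.8×10⁻³
  borosilicate glass: M = 6.39×10⁻³
  low-carbon steel: M = 6.03×10⁻³
  soda-lime glass: M = 3.91×10⁻³
  bronze: M = 3.74×10⁻³
  brass: M = 2.90×10⁻³
The maximum is for nickel superalloy.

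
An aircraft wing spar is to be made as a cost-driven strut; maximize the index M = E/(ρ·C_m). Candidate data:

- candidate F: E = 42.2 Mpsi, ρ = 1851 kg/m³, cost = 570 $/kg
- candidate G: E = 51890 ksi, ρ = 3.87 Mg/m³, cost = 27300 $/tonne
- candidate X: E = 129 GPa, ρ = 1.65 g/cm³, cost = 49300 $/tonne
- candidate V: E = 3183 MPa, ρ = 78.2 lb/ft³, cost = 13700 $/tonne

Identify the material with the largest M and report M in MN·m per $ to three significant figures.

candidate G, M = 3.39 MN·m per $

Putting every candidate on a common basis:
  candidate F: E = 291.0 GPa, ρ = 1851 kg/m³, cost = 570.0 $/kg
  candidate G: E = 357.8 GPa, ρ = 3870 kg/m³, cost = 27.30 $/kg
  candidate X: E = 129.0 GPa, ρ = 1650 kg/m³, cost = 49.30 $/kg
  candidate V: E = 3.183 GPa, ρ = 1253 kg/m³, cost = 13.70 $/kg
  candidate G: M = 3.39 MN·m per $
  candidate X: M = 1.59 MN·m per $
  candidate F: M = 0.276 MN·m per $
  candidate V: M = 0.185 MN·m per $
Candidate G ranks first.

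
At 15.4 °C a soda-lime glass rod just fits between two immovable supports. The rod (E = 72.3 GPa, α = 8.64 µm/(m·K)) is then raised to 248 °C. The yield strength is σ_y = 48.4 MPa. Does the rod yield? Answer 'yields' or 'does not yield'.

yields

ΔT = 232.6 K. Constrained thermal stress σ = E·α·ΔT = 72.30×10³ MPa × 8.64×10⁻⁶ × 232.6 = 145 MPa (compressive).
Compare to σ_y = 48.4 MPa: σ ≥ σ_y, so it yields.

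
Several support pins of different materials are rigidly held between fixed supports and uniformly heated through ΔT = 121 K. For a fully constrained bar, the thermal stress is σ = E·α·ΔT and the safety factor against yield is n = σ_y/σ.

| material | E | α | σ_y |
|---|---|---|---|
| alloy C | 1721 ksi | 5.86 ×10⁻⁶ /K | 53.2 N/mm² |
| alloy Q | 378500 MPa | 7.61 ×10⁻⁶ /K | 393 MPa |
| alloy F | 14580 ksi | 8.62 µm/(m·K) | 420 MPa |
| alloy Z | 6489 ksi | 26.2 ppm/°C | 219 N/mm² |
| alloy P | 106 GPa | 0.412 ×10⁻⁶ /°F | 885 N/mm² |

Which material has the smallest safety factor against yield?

alloy Q

Converting E to GPa, α to ×10⁻⁶/K, σ_y to MPa, then σ and n for each:
  alloy C: E = 11.87, α = 5.86, σ_y = 53.20 → σ = 8.41 MPa, n = 6.32
  alloy Q: E = 378.5, α = 7.61, σ_y = 393.0 → σ = 349 MPa, n = 1.13
  alloy F: E = 100.5, α = 8.62, σ_y = 420.0 → σ = 105 MPa, n = 4.01
  alloy Z: E = 44.74, α = 26.2, σ_y = 219.0 → σ = 142 MPa, n = 1.54
  alloy P: E = 106.0, α = 0.742, σ_y = 885.0 → σ = 9.51 MPa, n = 93.0
Alloy Q has the lowest safety factor, n = 1.13.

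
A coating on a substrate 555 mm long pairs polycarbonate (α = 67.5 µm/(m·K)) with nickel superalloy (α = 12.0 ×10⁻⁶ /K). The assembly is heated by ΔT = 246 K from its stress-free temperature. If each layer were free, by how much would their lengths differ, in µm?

7580 µm

Δα = |67.5 − 12.0|×10⁻⁶/K = 55.5×10⁻⁶/K.
ΔL_mismatch = Δα·L·ΔT = 55.5×10⁻⁶ × 555.0 mm × 246.0 K = 7580 µm.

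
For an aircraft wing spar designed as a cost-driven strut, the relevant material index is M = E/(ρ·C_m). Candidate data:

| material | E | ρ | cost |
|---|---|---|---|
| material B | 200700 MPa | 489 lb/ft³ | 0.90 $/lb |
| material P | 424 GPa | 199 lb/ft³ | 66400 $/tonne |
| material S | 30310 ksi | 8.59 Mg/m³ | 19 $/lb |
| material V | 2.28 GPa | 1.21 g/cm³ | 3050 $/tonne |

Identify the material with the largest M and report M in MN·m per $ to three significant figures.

Putting every candidate on a common basis:
  material B: E = 200.7 GPa, ρ = 7833 kg/m³, cost = 1.984 $/kg
  material P: E = 424.0 GPa, ρ = 3188 kg/m³, cost = 66.40 $/kg
  material S: E = 209.0 GPa, ρ = 8590 kg/m³, cost = 41.89 $/kg
  material V: E = 2.280 GPa, ρ = 1210 kg/m³, cost = 3.050 $/kg
  material B: M = 12.9 MN·m per $
  material P: M = 2.00 MN·m per $
  material V: M = 0.618 MN·m per $
  material S: M = 0.581 MN·m per $
Highest index: material B.

material B, M = 12.9 MN·m per $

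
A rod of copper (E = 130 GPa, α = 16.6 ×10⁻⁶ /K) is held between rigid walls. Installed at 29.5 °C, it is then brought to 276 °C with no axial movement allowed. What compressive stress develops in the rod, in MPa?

532 MPa

ΔT = 246.5 K. Constrained thermal stress σ = E·α·ΔT = 130.0×10³ MPa × 16.6×10⁻⁶ × 246.5 = 532 MPa (compressive).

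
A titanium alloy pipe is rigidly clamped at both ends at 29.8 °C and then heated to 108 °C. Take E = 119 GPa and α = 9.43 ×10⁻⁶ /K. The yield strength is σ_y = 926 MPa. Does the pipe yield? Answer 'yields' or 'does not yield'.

does not yield

ΔT = 78.20 K. Constrained thermal stress σ = E·α·ΔT = 119.0×10³ MPa × 9.43×10⁻⁶ × 78.20 = 87.8 MPa (compressive).
Compare to σ_y = 926 MPa: σ < σ_y, so it does not yield.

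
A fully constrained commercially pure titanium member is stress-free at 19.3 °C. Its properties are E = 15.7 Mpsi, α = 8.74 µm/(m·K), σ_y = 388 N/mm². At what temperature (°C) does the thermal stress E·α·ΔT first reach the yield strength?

429 °C

E = 15.7 Mpsi = 108.2 GPa.
σ_y = 388 N/mm² = 388.0 MPa.
E·α·ΔT = 388.0 MPa ⇒ ΔT = 388.0 / (108.2×10³ × 8.74×10⁻⁶) = 410.1 K.
T = 19.3 + 410.1 = 429.4 °C.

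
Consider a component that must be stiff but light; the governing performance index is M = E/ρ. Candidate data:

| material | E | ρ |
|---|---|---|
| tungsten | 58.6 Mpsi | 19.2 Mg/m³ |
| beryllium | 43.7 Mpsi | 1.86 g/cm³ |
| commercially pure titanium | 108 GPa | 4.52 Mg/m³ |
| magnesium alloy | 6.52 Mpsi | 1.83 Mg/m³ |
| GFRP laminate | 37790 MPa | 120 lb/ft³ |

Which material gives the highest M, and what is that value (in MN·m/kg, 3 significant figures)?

After converting to SI:
  tungsten: E = 404.0 GPa, ρ = 19200 kg/m³
  beryllium: E = 301.3 GPa, ρ = 1860 kg/m³
  commercially pure titanium: E = 108.0 GPa, ρ = 4520 kg/m³
  magnesium alloy: E = 44.95 GPa, ρ = 1830 kg/m³
  GFRP laminate: E = 37.79 GPa, ρ = 1922 kg/m³
  beryllium: M = 162 MN·m/kg
  magnesium alloy: M = 24.6 MN·m/kg
  commercially pure titanium: M = 23.9 MN·m/kg
  tungsten: M = 21.0 MN·m/kg
  GFRP laminate: M = 19.7 MN·m/kg
Highest index: beryllium.

beryllium, M = 162 MN·m/kg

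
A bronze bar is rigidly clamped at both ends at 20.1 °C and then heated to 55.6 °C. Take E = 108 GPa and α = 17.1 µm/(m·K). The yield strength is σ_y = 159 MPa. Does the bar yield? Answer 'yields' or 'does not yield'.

does not yield

ΔT = 35.50 K. Constrained thermal stress σ = E·α·ΔT = 108.0×10³ MPa × 17.1×10⁻⁶ × 35.50 = 65.6 MPa (compressive).
Compare to σ_y = 159 MPa: σ < σ_y, so it does not yield.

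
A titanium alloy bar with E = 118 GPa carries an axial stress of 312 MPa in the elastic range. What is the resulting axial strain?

2.64×10⁻³

ε = σ/E = 312 / 118000 = 2.64×10⁻³.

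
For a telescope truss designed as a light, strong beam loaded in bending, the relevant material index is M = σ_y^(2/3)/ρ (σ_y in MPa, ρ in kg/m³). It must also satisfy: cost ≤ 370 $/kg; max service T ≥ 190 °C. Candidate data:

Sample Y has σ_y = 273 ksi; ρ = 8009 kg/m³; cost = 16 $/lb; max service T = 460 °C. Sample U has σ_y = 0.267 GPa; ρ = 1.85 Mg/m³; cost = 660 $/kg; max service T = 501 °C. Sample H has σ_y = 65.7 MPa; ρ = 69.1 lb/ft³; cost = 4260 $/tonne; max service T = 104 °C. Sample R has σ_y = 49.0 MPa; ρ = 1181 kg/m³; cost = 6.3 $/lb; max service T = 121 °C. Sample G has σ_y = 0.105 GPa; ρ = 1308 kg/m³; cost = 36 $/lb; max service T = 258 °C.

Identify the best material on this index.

sample Y

Screen on constraints: cost ≤ 370 $/kg; max service T ≥ 190 °C. Survivors: sample Y, sample G.
After converting to SI:
  sample Y: σ_y = 1882 MPa, ρ = 8009 kg/m³
  sample G: σ_y = 105.0 MPa, ρ = 1308 kg/m³
  sample Y: M = 19.0×10⁻³
  sample G: M = 17.0×10⁻³
The maximum is for sample Y.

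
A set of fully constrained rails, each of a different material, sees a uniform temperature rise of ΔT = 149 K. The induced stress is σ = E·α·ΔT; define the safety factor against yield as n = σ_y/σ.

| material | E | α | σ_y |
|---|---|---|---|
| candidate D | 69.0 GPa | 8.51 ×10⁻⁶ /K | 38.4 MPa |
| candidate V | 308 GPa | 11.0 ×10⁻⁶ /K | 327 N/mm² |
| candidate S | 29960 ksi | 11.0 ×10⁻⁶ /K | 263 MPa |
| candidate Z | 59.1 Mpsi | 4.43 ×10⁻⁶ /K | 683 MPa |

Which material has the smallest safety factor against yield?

candidate D

Per material, after unit conversion:
  candidate D: E = 69.00, α = 8.51, σ_y = 38.40 → σ = 87.5 MPa, n = 0.439
  candidate V: E = 308.0, α = 11.0, σ_y = 327.0 → σ = 505 MPa, n = 0.648
  candidate S: E = 206.6, α = 11.0, σ_y = 263.0 → σ = 339 MPa, n = 0.777
  candidate Z: E = 407.5, α = 4.43, σ_y = 683.0 → σ = 269 MPa, n = 2.54
Smallest n: candidate D with n = 0.439.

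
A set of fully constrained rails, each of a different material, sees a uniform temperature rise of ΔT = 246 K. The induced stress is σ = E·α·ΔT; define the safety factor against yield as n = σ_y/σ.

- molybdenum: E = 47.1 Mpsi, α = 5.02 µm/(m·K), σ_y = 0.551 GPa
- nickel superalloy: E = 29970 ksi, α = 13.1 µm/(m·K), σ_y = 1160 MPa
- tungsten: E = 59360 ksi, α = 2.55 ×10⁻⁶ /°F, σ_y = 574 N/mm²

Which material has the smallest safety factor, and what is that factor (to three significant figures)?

Per material, after unit conversion:
  molybdenum: E = 324.7, α = 5.02, σ_y = 551.0 → σ = 401 MPa, n = 1.37
  nickel superalloy: E = 206.6, α = 13.1, σ_y = 1160 → σ = 666 MPa, n = 1.74
  tungsten: E = 409.3, α = 4.59, σ_y = 574.0 → σ = 462 MPa, n = 1.24
Smallest n: tungsten with n = 1.24.

tungsten, n = 1.24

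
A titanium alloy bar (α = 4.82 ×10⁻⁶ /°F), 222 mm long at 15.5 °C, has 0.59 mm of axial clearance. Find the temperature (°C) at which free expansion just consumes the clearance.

322 °C

α = 4.82×10⁻⁶/°F × 9/5 = 8.68×10⁻⁶/K.
α·L₀·ΔT = 0.59 mm ⇒ ΔT = 0.59 / (8.68×10⁻⁶ × 222.0) = 306.3 K.
T = 15.5 + 306.3 = 321.8 °C.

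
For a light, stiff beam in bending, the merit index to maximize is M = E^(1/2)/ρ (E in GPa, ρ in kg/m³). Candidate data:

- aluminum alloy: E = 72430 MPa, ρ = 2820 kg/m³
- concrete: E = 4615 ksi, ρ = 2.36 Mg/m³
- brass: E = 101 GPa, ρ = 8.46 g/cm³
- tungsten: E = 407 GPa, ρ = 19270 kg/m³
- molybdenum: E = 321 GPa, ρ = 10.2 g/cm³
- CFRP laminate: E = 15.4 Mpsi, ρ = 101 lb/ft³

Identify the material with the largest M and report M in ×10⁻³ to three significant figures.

CFRP laminate, M = 6.37×10⁻³

Convert each candidate to consistent units, then evaluate M:
  aluminum alloy: E = 72.43 GPa, ρ = 2820 kg/m³
  concrete: E = 31.82 GPa, ρ = 2360 kg/m³
  brass: E = 101.0 GPa, ρ = 8460 kg/m³
  tungsten: E = 407.0 GPa, ρ = 19270 kg/m³
  molybdenum: E = 321.0 GPa, ρ = 10200 kg/m³
  CFRP laminate: E = 106.2 GPa, ρ = 1618 kg/m³
  CFRP laminate: M = 6.37×10⁻³
  aluminum alloy: M = 3.02×10⁻³
  concrete: M = 2.39×10⁻³
  molybdenum: M = 1.76×10⁻³
  brass: M = 1.19×10⁻³
  tungsten: M = 1.05×10⁻³
The maximum is for CFRP laminate.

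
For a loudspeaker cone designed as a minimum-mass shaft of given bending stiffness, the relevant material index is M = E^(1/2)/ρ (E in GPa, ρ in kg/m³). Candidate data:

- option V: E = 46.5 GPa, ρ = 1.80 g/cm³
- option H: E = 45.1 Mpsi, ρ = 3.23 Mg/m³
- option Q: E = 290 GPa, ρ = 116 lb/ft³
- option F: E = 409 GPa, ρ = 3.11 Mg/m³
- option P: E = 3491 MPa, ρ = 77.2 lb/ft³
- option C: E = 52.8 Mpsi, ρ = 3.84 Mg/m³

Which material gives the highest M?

Putting every candidate on a common basis:
  option V: E = 46.50 GPa, ρ = 1800 kg/m³
  option H: E = 311.0 GPa, ρ = 3230 kg/m³
  option Q: E = 290.0 GPa, ρ = 1858 kg/m³
  option F: E = 409.0 GPa, ρ = 3110 kg/m³
  option P: E = 3.491 GPa, ρ = 1237 kg/m³
  option C: E = 364.0 GPa, ρ = 3840 kg/m³
  option Q: M = 9.16×10⁻³
  option F: M = 6.50×10⁻³
  option H: M = 5.46×10⁻³
  option C: M = 4.97×10⁻³
  option V: M = 3.79×10⁻³
  option P: M = 1.51×10⁻³
Highest index: option Q.

option Q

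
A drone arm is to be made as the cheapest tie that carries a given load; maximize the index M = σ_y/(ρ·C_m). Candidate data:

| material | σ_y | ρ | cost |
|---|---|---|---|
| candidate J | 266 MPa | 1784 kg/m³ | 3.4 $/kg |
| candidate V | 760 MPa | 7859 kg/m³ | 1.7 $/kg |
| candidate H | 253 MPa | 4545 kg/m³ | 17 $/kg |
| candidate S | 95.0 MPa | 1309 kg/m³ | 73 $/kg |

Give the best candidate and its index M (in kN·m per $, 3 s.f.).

Evaluate M for each candidate:
  candidate V: M = 56.9 kN·m per $
  candidate J: M = 43.9 kN·m per $
  candidate H: M = 3.27 kN·m per $
  candidate S: M = 0.994 kN·m per $
Candidate V has the largest M.

candidate V, M = 56.9 kN·m per $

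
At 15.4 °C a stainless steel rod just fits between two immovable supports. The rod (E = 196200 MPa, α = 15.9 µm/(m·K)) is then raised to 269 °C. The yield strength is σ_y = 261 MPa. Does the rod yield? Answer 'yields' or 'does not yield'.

E = 196200 MPa = 196.2 GPa.
ΔT = 253.6 K. Constrained thermal stress σ = E·α·ΔT = 196.2×10³ MPa × 15.9×10⁻⁶ × 253.6 = 791 MPa (compressive).
Compare to σ_y = 261 MPa: σ ≥ σ_y, so it yields.

yields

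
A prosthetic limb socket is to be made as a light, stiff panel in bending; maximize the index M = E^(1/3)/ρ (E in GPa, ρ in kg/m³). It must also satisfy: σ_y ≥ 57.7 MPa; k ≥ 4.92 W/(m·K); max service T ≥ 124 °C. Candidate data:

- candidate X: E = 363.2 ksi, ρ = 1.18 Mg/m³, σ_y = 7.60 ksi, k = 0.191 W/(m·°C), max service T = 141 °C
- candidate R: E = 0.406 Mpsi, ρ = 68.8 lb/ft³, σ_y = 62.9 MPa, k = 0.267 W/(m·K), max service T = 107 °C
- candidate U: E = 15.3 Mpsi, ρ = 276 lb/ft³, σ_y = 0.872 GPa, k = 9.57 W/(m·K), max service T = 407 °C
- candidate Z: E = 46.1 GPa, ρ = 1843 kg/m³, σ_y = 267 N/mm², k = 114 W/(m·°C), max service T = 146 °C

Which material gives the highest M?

candidate Z

Screen on constraints: σ_y ≥ 57.7 MPa; k ≥ 4.92 W/(m·K); max service T ≥ 124 °C. Survivors: candidate U, candidate Z.
Putting every candidate on a common basis:
  candidate U: E = 105.5 GPa, ρ = 4421 kg/m³
  candidate Z: E = 46.10 GPa, ρ = 1843 kg/m³
  candidate Z: M = 1.95×10⁻³
  candidate U: M = 1.07×10⁻³
Candidate Z ranks first.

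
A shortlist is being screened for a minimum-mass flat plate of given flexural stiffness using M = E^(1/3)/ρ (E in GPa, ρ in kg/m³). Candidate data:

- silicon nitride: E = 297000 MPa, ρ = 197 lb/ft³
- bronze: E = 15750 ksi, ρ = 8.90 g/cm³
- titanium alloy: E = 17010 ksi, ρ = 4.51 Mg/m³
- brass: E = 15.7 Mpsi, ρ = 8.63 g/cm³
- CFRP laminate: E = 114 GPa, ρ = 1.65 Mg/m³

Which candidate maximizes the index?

Convert each candidate to consistent units, then evaluate M:
  silicon nitride: E = 297.0 GPa, ρ = 3156 kg/m³
  bronze: E = 108.6 GPa, ρ = 8900 kg/m³
  titanium alloy: E = 117.3 GPa, ρ = 4510 kg/m³
  brass: E = 108.2 GPa, ρ = 8630 kg/m³
  CFRP laminate: E = 114.0 GPa, ρ = 1650 kg/m³
  CFRP laminate: M = 2.94×10⁻³
  silicon nitride: M = 2.11×10⁻³
  titanium alloy: M = 1.09×10⁻³
  brass: M = 0.552×10⁻³
  bronze: M = 0.536×10⁻³
CFRP laminate has the largest M.

CFRP laminate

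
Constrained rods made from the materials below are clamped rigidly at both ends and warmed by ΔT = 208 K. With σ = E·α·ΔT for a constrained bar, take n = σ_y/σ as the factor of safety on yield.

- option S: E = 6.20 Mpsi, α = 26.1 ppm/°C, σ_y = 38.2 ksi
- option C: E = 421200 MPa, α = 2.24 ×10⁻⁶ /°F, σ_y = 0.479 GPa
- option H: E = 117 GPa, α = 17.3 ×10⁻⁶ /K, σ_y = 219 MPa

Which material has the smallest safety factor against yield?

With everything in SI (GPa, ×10⁻⁶/K, MPa):
  option S: E = 42.75, α = 26.1, σ_y = 263.4 → σ = 232 MPa, n = 1.13
  option C: E = 421.2, α = 4.03, σ_y = 479.0 → σ = 353 MPa, n = 1.36
  option H: E = 117.0, α = 17.3, σ_y = 219.0 → σ = 421 MPa, n = 0.520
The minimum is option H at n = 0.520.

option H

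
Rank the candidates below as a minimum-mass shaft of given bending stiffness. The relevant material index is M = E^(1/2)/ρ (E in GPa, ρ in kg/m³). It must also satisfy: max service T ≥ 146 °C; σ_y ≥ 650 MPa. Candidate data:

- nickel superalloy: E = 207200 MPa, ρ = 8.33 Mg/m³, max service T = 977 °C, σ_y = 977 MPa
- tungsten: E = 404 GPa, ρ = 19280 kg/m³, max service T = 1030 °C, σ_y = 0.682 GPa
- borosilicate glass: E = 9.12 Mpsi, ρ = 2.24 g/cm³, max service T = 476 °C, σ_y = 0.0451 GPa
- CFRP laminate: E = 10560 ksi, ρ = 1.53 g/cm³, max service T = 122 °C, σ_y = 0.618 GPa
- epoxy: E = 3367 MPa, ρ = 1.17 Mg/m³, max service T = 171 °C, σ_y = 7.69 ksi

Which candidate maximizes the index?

Screen on constraints: max service T ≥ 146 °C; σ_y ≥ 650 MPa. Survivors: nickel superalloy, tungsten.
Putting every candidate on a common basis:
  nickel superalloy: E = 207.2 GPa, ρ = 8330 kg/m³
  tungsten: E = 404.0 GPa, ρ = 19280 kg/m³
  nickel superalloy: M = 1.73×10⁻³
  tungsten: M = 1.04×10⁻³
Nickel superalloy has the largest M.

nickel superalloy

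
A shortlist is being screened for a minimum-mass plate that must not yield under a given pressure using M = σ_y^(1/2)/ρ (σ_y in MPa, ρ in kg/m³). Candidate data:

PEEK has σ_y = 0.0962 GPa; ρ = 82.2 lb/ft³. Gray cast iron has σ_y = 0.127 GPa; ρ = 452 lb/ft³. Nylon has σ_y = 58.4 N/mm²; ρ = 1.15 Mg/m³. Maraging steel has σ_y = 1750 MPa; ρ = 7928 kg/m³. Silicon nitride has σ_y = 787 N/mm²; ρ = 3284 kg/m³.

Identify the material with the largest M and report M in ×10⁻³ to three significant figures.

silicon nitride, M = 8.54×10⁻³

In SI units:
  PEEK: σ_y = 96.20 MPa, ρ = 1317 kg/m³
  gray cast iron: σ_y = 127.0 MPa, ρ = 7240 kg/m³
  nylon: σ_y = 58.40 MPa, ρ = 1150 kg/m³
  maraging steel: σ_y = 1750 MPa, ρ = 7928 kg/m³
  silicon nitride: σ_y = 787.0 MPa, ρ = 3284 kg/m³
  silicon nitride: M = 8.54×10⁻³
  PEEK: M = 7.45×10⁻³
  nylon: M = 6.65×10⁻³
  maraging steel: M = 5.28×10⁻³
  gray cast iron: M = 1.56×10⁻³
Highest index: silicon nitride.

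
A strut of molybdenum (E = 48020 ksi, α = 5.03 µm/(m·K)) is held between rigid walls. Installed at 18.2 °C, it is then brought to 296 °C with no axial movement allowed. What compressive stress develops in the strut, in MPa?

463 MPa

E = 48020 ksi = 331.1 GPa.
ΔT = 277.8 K. Constrained thermal stress σ = E·α·ΔT = 331.1×10³ MPa × 5.03×10⁻⁶ × 277.8 = 463 MPa (compressive).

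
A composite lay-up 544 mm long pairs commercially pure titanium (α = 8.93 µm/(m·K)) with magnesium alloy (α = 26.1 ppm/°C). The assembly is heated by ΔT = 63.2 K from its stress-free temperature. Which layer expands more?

magnesium alloy

α(commercially pure titanium) = 8.93×10⁻⁶/K vs α(magnesium alloy) = 26.1×10⁻⁶/K.
Higher α expands more for the same ΔT: magnesium alloy.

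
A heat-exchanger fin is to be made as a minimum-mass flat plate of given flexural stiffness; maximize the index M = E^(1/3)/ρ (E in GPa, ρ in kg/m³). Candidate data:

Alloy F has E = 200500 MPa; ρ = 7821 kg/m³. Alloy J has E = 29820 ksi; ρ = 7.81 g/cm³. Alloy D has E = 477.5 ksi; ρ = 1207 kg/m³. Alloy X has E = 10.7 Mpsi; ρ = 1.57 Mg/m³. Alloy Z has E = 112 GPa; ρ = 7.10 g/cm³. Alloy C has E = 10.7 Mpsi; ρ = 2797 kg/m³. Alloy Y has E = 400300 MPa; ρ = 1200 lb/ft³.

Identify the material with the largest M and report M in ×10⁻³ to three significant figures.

alloy X, M = 2.67×10⁻³

Convert each candidate to consistent units, then evaluate M:
  alloy F: E = 200.5 GPa, ρ = 7821 kg/m³
  alloy J: E = 205.6 GPa, ρ = 7810 kg/m³
  alloy D: E = 3.292 GPa, ρ = 1207 kg/m³
  alloy X: E = 73.77 GPa, ρ = 1570 kg/m³
  alloy Z: E = 112.0 GPa, ρ = 7100 kg/m³
  alloy C: E = 73.77 GPa, ρ = 2797 kg/m³
  alloy Y: E = 400.3 GPa, ρ = 19220 kg/m³
  alloy X: M = 2.67×10⁻³
  alloy C: M = 1.50×10⁻³
  alloy D: M = 1.23×10⁻³
  alloy J: M = 0.756×10⁻³
  alloy F: M = 0.748×10⁻³
  alloy Z: M = 0.679×10⁻³
  alloy Y: M = 0.383×10⁻³
Alloy X ranks first.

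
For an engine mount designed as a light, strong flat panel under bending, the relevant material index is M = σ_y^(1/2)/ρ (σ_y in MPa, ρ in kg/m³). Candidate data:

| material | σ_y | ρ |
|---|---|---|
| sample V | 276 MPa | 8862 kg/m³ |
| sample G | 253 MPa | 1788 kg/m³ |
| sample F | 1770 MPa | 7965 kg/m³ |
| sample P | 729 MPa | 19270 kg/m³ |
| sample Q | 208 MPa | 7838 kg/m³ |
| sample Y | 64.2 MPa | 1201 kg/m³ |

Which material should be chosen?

Evaluate M for each candidate:
  sample G: M = 8.90×10⁻³
  sample Y: M = 6.67×10⁻³
  sample F: M = 5.28×10⁻³
  sample V: M = 1.87×10⁻³
  sample Q: M = 1.84×10⁻³
  sample P: M = 1.40×10⁻³
Highest index: sample G.

sample G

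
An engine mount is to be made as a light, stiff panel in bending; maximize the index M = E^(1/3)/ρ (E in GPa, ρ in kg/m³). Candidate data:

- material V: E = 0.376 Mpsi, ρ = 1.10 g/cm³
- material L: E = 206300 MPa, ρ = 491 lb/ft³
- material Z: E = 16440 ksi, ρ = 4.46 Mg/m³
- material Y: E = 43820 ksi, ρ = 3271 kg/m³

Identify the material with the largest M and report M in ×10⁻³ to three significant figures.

material Y, M = 2.05×10⁻³

Normalizing units and computing the index:
  material V: E = 2.592 GPa, ρ = 1100 kg/m³
  material L: E = 206.3 GPa, ρ = 7865 kg/m³
  material Z: E = 113.3 GPa, ρ = 4460 kg/m³
  material Y: E = 302.1 GPa, ρ = 3271 kg/m³
  material Y: M = 2.05×10⁻³
  material V: M = 1.25×10⁻³
  material Z: M = 1.09×10⁻³
  material L: M = 0.751×10⁻³
The maximum is for material Y.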